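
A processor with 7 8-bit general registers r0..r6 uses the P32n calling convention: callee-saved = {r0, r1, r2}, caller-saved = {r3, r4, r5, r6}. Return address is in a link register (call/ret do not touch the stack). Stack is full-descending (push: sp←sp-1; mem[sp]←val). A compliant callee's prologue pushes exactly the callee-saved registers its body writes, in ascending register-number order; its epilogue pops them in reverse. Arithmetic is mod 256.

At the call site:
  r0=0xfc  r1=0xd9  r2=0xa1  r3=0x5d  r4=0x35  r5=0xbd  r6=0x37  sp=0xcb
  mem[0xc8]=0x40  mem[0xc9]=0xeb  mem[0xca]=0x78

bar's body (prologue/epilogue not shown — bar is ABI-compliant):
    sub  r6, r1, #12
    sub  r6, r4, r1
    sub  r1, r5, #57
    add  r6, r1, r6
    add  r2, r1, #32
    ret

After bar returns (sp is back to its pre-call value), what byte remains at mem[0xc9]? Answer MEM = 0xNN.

MEM = 0xa1

prologue: push r1 → mem[0xca]=0xd9, sp=0xca
prologue: push r2 → mem[0xc9]=0xa1, sp=0xc9
body[0] sub  r6, r1, #12 → r6=0xcd
body[1] sub  r6, r4, r1 → r6=0x5c
body[2] sub  r1, r5, #57 → r1=0x84
body[3] add  r6, r1, r6 → r6=0xe0
body[4] add  r2, r1, #32 → r2=0xa4
epilogue: pop r2=0xa1, sp=0xca
epilogue: pop r1=0xd9, sp=0xcb
prologue pushed ['r1', 'r2'] at ['0xca', '0xc9']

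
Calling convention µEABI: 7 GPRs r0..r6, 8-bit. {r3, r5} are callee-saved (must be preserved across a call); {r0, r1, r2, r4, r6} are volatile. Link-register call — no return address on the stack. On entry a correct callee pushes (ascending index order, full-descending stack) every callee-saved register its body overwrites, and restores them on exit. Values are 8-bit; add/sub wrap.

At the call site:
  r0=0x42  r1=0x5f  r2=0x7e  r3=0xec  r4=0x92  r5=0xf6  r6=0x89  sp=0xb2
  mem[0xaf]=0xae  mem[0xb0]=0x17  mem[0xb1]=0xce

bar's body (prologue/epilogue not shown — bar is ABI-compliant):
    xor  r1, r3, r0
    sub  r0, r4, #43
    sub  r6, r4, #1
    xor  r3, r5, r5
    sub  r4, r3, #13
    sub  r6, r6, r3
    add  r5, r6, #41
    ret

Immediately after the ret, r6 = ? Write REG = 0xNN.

REG = 0x91

prologue: push r3 -> mem[0xb1]=0xec, sp=0xb1
prologue: push r5 -> mem[0xb0]=0xf6, sp=0xb0
body[0] xor  r1, r3, r0 -> r1=0xae
body[1] sub  r0, r4, #43 -> r0=0x67
body[2] sub  r6, r4, #1 -> r6=0x91
body[3] xor  r3, r5, r5 -> r3=0x00
body[4] sub  r4, r3, #13 -> r4=0xf3
body[5] sub  r6, r6, r3 -> r6=0x91
body[6] add  r5, r6, #41 -> r5=0xba
epilogue: pop r5=0xf6, sp=0xb1
epilogue: pop r3=0xec, sp=0xb2
r6 is caller-saved -> body value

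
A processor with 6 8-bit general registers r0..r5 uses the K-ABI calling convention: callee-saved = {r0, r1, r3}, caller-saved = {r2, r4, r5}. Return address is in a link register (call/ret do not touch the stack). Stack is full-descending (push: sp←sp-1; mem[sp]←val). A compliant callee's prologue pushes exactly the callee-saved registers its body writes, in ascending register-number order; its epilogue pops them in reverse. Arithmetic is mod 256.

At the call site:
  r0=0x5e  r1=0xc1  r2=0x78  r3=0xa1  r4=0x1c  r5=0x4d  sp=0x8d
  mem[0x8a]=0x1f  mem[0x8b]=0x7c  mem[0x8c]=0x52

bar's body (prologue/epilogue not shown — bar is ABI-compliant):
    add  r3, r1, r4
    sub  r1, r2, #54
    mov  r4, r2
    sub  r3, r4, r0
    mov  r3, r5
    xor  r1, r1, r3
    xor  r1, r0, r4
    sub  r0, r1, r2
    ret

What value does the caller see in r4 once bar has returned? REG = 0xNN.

REG = 0x78

prologue: push r0 -> mem[0x8c]=0x5e, sp=0x8c
prologue: push r1 -> mem[0x8b]=0xc1, sp=0x8b
prologue: push r3 -> mem[0x8a]=0xa1, sp=0x8a
body[0] add  r3, r1, r4 -> r3=0xdd
body[1] sub  r1, r2, #54 -> r1=0x42
body[2] mov  r4, r2 -> r4=0x78
body[3] sub  r3, r4, r0 -> r3=0x1a
body[4] mov  r3, r5 -> r3=0x4d
body[5] xor  r1, r1, r3 -> r1=0x0f
body[6] xor  r1, r0, r4 -> r1=0x26
body[7] sub  r0, r1, r2 -> r0=0xae
epilogue: pop r3=0xa1, sp=0x8b
epilogue: pop r1=0xc1, sp=0x8c
epilogue: pop r0=0x5e, sp=0x8d
r4 is caller-saved -> body value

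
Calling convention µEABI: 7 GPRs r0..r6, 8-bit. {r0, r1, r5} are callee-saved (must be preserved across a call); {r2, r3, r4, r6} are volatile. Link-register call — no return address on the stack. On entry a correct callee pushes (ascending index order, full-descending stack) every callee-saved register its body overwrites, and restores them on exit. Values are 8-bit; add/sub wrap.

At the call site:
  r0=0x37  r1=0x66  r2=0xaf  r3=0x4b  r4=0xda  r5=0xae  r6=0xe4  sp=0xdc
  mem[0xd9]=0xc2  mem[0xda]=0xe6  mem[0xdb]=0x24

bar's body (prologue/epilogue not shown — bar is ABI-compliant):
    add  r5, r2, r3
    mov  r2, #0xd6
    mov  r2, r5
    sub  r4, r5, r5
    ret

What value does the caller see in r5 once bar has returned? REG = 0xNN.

REG = 0xae

prologue: push r5 → mem[0xdb]=0xae, sp=0xdb
body[0] add  r5, r2, r3 → r5=0xfa
body[1] mov  r2, #0xd6 → r2=0xd6
body[2] mov  r2, r5 → r2=0xfa
body[3] sub  r4, r5, r5 → r4=0x00
epilogue: pop r5=0xae, sp=0xdc
r5 is callee-saved → restored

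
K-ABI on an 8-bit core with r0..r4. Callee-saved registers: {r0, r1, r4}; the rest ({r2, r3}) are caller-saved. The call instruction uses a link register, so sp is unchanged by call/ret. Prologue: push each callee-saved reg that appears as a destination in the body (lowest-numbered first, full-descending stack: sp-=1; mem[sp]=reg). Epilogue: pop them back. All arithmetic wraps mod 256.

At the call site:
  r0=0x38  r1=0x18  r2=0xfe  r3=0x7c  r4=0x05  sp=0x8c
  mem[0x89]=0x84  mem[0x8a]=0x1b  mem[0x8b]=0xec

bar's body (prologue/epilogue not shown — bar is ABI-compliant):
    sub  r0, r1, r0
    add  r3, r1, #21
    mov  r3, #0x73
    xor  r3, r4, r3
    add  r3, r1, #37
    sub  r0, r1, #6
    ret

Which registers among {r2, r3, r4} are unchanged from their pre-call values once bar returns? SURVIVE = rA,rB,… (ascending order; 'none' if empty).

prologue: push r0 -> mem[0x8b]=0x38, sp=0x8b
body[0] sub  r0, r1, r0 -> r0=0xe0
body[1] add  r3, r1, #21 -> r3=0x2d
body[2] mov  r3, #0x73 -> r3=0x73
body[3] xor  r3, r4, r3 -> r3=0x76
body[4] add  r3, r1, #37 -> r3=0x3d
body[5] sub  r0, r1, #6 -> r0=0x12
epilogue: pop r0=0x38, sp=0x8c
r2: caller-saved, written=False
r3: caller-saved, written=True
r4: callee-saved, written=False

SURVIVE = r2,r4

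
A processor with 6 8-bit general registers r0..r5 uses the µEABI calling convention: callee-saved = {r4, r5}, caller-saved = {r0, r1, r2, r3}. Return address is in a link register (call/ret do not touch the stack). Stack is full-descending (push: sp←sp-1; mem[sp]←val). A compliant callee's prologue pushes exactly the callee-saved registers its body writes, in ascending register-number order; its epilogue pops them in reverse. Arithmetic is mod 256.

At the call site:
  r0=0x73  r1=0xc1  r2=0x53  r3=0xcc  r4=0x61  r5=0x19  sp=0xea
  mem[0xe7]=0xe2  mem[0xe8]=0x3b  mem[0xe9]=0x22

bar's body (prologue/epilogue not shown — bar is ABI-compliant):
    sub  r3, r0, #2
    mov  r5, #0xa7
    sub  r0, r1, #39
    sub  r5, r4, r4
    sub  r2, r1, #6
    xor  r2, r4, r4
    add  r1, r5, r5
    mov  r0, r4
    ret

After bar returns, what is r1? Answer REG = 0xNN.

REG = 0x00

prologue: push r5 -> mem[0xe9]=0x19, sp=0xe9
body[0] sub  r3, r0, #2 -> r3=0x71
body[1] mov  r5, #0xa7 -> r5=0xa7
body[2] sub  r0, r1, #39 -> r0=0x9a
body[3] sub  r5, r4, r4 -> r5=0x00
body[4] sub  r2, r1, #6 -> r2=0xbb
body[5] xor  r2, r4, r4 -> r2=0x00
body[6] add  r1, r5, r5 -> r1=0x00
body[7] mov  r0, r4 -> r0=0x61
epilogue: pop r5=0x19, sp=0xea
r1 is caller-saved -> body value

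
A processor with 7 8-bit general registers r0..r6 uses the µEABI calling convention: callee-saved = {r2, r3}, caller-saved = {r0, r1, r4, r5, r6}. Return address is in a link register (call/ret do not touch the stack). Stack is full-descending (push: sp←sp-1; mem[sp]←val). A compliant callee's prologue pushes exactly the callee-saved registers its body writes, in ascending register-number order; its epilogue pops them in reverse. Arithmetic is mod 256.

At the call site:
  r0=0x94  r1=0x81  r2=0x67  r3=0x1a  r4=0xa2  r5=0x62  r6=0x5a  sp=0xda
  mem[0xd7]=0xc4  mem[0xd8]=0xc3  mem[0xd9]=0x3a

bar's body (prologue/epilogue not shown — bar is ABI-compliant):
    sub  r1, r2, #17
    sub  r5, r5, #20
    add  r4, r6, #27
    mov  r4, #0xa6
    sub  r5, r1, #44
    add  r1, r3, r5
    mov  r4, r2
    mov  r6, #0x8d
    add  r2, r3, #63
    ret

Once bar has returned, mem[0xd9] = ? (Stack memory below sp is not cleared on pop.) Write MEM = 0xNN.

MEM = 0x67

prologue: push r2 -> mem[0xd9]=0x67, sp=0xd9
body[0] sub  r1, r2, #17 -> r1=0x56
body[1] sub  r5, r5, #20 -> r5=0x4e
body[2] add  r4, r6, #27 -> r4=0x75
body[3] mov  r4, #0xa6 -> r4=0xa6
body[4] sub  r5, r1, #44 -> r5=0x2a
body[5] add  r1, r3, r5 -> r1=0x44
body[6] mov  r4, r2 -> r4=0x67
body[7] mov  r6, #0x8d -> r6=0x8d
body[8] add  r2, r3, #63 -> r2=0x59
epilogue: pop r2=0x67, sp=0xda
prologue pushed ['r2'] at ['0xd9']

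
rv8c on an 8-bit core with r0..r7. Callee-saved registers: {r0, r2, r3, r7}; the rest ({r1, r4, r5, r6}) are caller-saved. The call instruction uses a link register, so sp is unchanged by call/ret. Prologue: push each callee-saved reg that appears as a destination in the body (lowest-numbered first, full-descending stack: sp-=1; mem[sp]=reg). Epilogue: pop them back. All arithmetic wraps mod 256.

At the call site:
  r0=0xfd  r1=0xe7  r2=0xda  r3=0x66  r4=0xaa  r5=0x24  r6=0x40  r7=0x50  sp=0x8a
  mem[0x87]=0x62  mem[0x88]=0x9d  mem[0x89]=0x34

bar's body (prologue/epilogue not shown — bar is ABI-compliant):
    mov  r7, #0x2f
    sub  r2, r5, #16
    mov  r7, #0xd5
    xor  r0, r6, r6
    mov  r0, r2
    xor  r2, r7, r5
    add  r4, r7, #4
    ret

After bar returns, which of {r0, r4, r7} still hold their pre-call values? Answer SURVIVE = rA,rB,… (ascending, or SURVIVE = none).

prologue: push r0 → mem[0x89]=0xfd, sp=0x89
prologue: push r2 → mem[0x88]=0xda, sp=0x88
prologue: push r7 → mem[0x87]=0x50, sp=0x87
body[0] mov  r7, #0x2f → r7=0x2f
body[1] sub  r2, r5, #16 → r2=0x14
body[2] mov  r7, #0xd5 → r7=0xd5
body[3] xor  r0, r6, r6 → r0=0x00
body[4] mov  r0, r2 → r0=0x14
body[5] xor  r2, r7, r5 → r2=0xf1
body[6] add  r4, r7, #4 → r4=0xd9
epilogue: pop r7=0x50, sp=0x88
epilogue: pop r2=0xda, sp=0x89
epilogue: pop r0=0xfd, sp=0x8a
r0: callee-saved, written=True
r4: caller-saved, written=True
r7: callee-saved, written=True

SURVIVE = r0,r7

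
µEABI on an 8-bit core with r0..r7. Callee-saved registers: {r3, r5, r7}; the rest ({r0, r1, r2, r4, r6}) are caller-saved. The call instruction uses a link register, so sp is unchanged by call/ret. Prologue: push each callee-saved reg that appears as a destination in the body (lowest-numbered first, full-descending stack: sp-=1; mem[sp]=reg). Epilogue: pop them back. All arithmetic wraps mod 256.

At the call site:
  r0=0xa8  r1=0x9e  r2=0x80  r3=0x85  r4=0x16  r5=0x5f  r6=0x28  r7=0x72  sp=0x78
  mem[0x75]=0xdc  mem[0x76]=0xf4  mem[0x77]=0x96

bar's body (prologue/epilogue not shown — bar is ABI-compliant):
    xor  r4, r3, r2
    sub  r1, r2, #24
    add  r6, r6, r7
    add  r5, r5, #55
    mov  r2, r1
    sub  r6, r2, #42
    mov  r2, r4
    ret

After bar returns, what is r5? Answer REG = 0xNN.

prologue: push r5 -> mem[0x77]=0x5f, sp=0x77
body[0] xor  r4, r3, r2 -> r4=0x05
body[1] sub  r1, r2, #24 -> r1=0x68
body[2] add  r6, r6, r7 -> r6=0x9a
body[3] add  r5, r5, #55 -> r5=0x96
body[4] mov  r2, r1 -> r2=0x68
body[5] sub  r6, r2, #42 -> r6=0x3e
body[6] mov  r2, r4 -> r2=0x05
epilogue: pop r5=0x5f, sp=0x78
r5 is callee-saved -> restored

REG = 0x5f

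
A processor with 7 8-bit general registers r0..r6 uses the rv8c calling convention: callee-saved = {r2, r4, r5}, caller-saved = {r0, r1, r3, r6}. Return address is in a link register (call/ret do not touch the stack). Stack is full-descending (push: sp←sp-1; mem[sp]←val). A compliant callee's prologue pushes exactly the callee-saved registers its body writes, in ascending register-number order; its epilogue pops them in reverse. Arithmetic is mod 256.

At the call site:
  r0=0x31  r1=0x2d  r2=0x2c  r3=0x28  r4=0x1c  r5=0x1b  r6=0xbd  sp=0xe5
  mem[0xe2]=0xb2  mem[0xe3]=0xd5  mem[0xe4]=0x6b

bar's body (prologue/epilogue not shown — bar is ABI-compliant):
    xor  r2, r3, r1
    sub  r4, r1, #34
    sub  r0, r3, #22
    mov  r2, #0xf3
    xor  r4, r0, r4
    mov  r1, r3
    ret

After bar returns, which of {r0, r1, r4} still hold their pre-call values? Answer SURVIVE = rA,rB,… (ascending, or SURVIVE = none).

SURVIVE = r4

prologue: push r2 -> mem[0xe4]=0x2c, sp=0xe4
prologue: push r4 -> mem[0xe3]=0x1c, sp=0xe3
body[0] xor  r2, r3, r1 -> r2=0x05
body[1] sub  r4, r1, #34 -> r4=0x0b
body[2] sub  r0, r3, #22 -> r0=0x12
body[3] mov  r2, #0xf3 -> r2=0xf3
body[4] xor  r4, r0, r4 -> r4=0x19
body[5] mov  r1, r3 -> r1=0x28
epilogue: pop r4=0x1c, sp=0xe4
epilogue: pop r2=0x2c, sp=0xe5
r0: caller-saved, written=True
r1: caller-saved, written=True
r4: callee-saved, written=True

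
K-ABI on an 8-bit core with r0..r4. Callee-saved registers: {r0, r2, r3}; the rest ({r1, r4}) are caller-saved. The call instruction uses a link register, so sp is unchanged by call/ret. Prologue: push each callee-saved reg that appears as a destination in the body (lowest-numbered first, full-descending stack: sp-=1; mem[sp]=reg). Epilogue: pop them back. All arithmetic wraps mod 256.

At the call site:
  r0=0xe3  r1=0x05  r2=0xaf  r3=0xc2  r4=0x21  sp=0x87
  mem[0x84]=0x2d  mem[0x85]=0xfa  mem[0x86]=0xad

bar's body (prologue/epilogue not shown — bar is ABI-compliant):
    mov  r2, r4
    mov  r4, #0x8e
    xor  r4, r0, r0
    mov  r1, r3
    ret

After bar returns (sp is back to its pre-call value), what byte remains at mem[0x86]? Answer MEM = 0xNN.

MEM = 0xaf

prologue: push r2 → mem[0x86]=0xaf, sp=0x86
body[0] mov  r2, r4 → r2=0x21
body[1] mov  r4, #0x8e → r4=0x8e
body[2] xor  r4, r0, r0 → r4=0x00
body[3] mov  r1, r3 → r1=0xc2
epilogue: pop r2=0xaf, sp=0x87
prologue pushed ['r2'] at ['0x86']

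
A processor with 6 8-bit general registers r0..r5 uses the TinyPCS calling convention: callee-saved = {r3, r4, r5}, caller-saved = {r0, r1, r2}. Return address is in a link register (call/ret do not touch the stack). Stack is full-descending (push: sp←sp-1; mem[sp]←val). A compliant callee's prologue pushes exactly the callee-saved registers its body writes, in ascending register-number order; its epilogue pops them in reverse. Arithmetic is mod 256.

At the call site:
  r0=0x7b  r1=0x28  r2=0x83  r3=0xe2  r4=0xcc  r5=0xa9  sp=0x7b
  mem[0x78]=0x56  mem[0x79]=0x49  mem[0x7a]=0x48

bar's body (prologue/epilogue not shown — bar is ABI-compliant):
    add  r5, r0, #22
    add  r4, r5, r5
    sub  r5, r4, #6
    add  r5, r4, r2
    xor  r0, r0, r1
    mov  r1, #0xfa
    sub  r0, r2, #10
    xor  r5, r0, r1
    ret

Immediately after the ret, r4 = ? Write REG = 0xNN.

REG = 0xcc

prologue: push r4 → mem[0x7a]=0xcc, sp=0x7a
prologue: push r5 → mem[0x79]=0xa9, sp=0x79
body[0] add  r5, r0, #22 → r5=0x91
body[1] add  r4, r5, r5 → r4=0x22
body[2] sub  r5, r4, #6 → r5=0x1c
body[3] add  r5, r4, r2 → r5=0xa5
body[4] xor  r0, r0, r1 → r0=0x53
body[5] mov  r1, #0xfa → r1=0xfa
body[6] sub  r0, r2, #10 → r0=0x79
body[7] xor  r5, r0, r1 → r5=0x83
epilogue: pop r5=0xa9, sp=0x7a
epilogue: pop r4=0xcc, sp=0x7b
r4 is callee-saved → restored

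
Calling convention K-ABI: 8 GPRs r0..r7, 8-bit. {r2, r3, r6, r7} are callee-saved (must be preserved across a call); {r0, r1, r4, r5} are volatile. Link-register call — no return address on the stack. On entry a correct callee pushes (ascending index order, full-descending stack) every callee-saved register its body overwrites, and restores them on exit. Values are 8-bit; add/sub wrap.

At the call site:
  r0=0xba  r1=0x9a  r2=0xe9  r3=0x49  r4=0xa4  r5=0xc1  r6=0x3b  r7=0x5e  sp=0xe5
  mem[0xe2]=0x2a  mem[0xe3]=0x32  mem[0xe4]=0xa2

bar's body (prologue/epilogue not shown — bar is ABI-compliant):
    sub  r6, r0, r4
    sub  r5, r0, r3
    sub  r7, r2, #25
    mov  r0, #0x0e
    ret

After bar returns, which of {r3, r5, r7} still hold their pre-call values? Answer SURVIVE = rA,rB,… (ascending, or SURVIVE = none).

prologue: push r6 → mem[0xe4]=0x3b, sp=0xe4
prologue: push r7 → mem[0xe3]=0x5e, sp=0xe3
body[0] sub  r6, r0, r4 → r6=0x16
body[1] sub  r5, r0, r3 → r5=0x71
body[2] sub  r7, r2, #25 → r7=0xd0
body[3] mov  r0, #0x0e → r0=0x0e
epilogue: pop r7=0x5e, sp=0xe4
epilogue: pop r6=0x3b, sp=0xe5
r3: callee-saved, written=False
r5: caller-saved, written=True
r7: callee-saved, written=True

SURVIVE = r3,r7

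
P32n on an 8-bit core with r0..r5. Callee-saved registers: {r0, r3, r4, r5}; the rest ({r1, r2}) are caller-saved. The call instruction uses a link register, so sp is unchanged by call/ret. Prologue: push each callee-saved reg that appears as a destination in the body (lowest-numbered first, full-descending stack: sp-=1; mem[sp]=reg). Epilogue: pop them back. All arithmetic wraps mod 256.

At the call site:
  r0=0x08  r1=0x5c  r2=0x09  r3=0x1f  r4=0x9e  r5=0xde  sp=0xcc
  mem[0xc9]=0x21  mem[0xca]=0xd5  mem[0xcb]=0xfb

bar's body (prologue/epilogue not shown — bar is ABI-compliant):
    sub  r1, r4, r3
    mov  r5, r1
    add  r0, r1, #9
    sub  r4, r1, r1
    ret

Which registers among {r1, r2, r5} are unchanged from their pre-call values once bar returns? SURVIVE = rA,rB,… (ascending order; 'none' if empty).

SURVIVE = r2,r5

prologue: push r0 -> mem[0xcb]=0x08, sp=0xcb
prologue: push r4 -> mem[0xca]=0x9e, sp=0xca
prologue: push r5 -> mem[0xc9]=0xde, sp=0xc9
body[0] sub  r1, r4, r3 -> r1=0x7f
body[1] mov  r5, r1 -> r5=0x7f
body[2] add  r0, r1, #9 -> r0=0x88
body[3] sub  r4, r1, r1 -> r4=0x00
epilogue: pop r5=0xde, sp=0xca
epilogue: pop r4=0x9e, sp=0xcb
epilogue: pop r0=0x08, sp=0xcc
r1: caller-saved, written=True
r2: caller-saved, written=False
r5: callee-saved, written=True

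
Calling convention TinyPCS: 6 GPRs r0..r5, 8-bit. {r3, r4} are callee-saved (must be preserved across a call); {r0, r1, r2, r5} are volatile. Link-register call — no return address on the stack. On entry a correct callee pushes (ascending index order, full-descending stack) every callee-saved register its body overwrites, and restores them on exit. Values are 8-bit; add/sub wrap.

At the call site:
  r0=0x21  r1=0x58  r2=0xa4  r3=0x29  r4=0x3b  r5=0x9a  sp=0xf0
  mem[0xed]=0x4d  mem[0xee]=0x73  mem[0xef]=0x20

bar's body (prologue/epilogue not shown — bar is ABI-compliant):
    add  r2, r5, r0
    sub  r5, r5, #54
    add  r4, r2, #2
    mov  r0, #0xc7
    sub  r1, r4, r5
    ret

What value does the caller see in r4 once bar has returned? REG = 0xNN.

REG = 0x3b

prologue: push r4 -> mem[0xef]=0x3b, sp=0xef
body[0] add  r2, r5, r0 -> r2=0xbb
body[1] sub  r5, r5, #54 -> r5=0x64
body[2] add  r4, r2, #2 -> r4=0xbd
body[3] mov  r0, #0xc7 -> r0=0xc7
body[4] sub  r1, r4, r5 -> r1=0x59
epilogue: pop r4=0x3b, sp=0xf0
r4 is callee-saved -> restored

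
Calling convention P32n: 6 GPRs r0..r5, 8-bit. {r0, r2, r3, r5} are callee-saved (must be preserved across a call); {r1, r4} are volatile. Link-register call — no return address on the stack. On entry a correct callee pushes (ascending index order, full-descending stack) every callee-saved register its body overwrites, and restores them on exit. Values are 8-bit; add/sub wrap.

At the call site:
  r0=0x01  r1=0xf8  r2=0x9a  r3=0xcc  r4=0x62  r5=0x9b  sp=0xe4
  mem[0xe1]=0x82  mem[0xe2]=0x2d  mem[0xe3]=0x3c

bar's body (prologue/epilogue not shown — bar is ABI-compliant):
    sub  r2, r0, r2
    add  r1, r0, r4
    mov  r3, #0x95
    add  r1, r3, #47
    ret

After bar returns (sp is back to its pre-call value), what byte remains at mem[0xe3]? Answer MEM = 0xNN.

prologue: push r2 → mem[0xe3]=0x9a, sp=0xe3
prologue: push r3 → mem[0xe2]=0xcc, sp=0xe2
body[0] sub  r2, r0, r2 → r2=0x67
body[1] add  r1, r0, r4 → r1=0x63
body[2] mov  r3, #0x95 → r3=0x95
body[3] add  r1, r3, #47 → r1=0xc4
epilogue: pop r3=0xcc, sp=0xe3
epilogue: pop r2=0x9a, sp=0xe4
prologue pushed ['r2', 'r3'] at ['0xe3', '0xe2']

MEM = 0x9a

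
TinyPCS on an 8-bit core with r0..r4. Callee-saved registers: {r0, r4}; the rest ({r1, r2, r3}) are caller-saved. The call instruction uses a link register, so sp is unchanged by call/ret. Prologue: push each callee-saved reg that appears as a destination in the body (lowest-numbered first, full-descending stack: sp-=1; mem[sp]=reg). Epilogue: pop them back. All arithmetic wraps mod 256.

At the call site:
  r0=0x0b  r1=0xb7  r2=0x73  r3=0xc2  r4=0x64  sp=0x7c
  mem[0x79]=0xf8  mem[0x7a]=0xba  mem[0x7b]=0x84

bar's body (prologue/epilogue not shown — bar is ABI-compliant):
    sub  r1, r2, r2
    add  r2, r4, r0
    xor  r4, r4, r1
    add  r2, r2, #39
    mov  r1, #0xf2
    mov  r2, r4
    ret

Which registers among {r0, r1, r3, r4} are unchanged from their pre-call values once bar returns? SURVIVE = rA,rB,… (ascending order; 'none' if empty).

SURVIVE = r0,r3,r4

prologue: push r4 → mem[0x7b]=0x64, sp=0x7b
body[0] sub  r1, r2, r2 → r1=0x00
body[1] add  r2, r4, r0 → r2=0x6f
body[2] xor  r4, r4, r1 → r4=0x64
body[3] add  r2, r2, #39 → r2=0x96
body[4] mov  r1, #0xf2 → r1=0xf2
body[5] mov  r2, r4 → r2=0x64
epilogue: pop r4=0x64, sp=0x7c
r0: callee-saved, written=False
r1: caller-saved, written=True
r3: caller-saved, written=False
r4: callee-saved, written=True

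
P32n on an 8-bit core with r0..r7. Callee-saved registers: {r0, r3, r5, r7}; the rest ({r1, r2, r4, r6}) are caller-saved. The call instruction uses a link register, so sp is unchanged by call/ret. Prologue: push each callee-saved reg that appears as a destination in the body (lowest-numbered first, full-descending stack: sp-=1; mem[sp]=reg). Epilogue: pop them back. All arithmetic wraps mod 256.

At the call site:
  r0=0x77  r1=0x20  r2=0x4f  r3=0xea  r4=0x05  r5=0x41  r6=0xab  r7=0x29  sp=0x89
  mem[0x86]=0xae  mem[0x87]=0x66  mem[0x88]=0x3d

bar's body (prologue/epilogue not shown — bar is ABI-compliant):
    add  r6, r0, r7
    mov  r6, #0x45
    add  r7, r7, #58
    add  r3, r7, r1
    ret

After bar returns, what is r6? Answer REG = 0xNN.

REG = 0x45

prologue: push r3 -> mem[0x88]=0xea, sp=0x88
prologue: push r7 -> mem[0x87]=0x29, sp=0x87
body[0] add  r6, r0, r7 -> r6=0xa0
body[1] mov  r6, #0x45 -> r6=0x45
body[2] add  r7, r7, #58 -> r7=0x63
body[3] add  r3, r7, r1 -> r3=0x83
epilogue: pop r7=0x29, sp=0x88
epilogue: pop r3=0xea, sp=0x89
r6 is caller-saved -> body value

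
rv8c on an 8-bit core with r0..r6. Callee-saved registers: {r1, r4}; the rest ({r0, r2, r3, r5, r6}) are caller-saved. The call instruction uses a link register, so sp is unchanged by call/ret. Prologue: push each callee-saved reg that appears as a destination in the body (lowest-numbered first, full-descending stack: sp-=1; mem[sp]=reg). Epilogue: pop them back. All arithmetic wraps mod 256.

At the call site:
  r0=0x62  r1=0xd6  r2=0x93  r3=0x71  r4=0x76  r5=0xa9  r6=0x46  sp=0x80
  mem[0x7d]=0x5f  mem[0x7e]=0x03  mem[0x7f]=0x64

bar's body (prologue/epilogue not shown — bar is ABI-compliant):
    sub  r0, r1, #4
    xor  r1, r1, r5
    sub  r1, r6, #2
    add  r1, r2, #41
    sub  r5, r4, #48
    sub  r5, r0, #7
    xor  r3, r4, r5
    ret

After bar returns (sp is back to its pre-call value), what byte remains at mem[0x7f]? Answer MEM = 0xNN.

prologue: push r1 → mem[0x7f]=0xd6, sp=0x7f
body[0] sub  r0, r1, #4 → r0=0xd2
body[1] xor  r1, r1, r5 → r1=0x7f
body[2] sub  r1, r6, #2 → r1=0x44
body[3] add  r1, r2, #41 → r1=0xbc
body[4] sub  r5, r4, #48 → r5=0x46
body[5] sub  r5, r0, #7 → r5=0xcb
body[6] xor  r3, r4, r5 → r3=0xbd
epilogue: pop r1=0xd6, sp=0x80
prologue pushed ['r1'] at ['0x7f']

MEM = 0xd6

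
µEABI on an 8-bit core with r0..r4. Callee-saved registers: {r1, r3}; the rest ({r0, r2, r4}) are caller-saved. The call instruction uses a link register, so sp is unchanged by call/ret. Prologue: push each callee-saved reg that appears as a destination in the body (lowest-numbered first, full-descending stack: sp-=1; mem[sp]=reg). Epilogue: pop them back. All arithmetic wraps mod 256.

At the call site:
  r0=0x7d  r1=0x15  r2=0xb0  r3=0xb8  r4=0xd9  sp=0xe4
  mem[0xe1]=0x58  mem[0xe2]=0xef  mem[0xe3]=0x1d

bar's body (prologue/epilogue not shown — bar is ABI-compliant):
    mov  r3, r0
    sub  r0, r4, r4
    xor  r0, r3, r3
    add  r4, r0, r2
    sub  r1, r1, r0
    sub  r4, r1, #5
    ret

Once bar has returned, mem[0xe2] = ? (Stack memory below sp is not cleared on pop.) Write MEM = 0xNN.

MEM = 0xb8

prologue: push r1 → mem[0xe3]=0x15, sp=0xe3
prologue: push r3 → mem[0xe2]=0xb8, sp=0xe2
body[0] mov  r3, r0 → r3=0x7d
body[1] sub  r0, r4, r4 → r0=0x00
body[2] xor  r0, r3, r3 → r0=0x00
body[3] add  r4, r0, r2 → r4=0xb0
body[4] sub  r1, r1, r0 → r1=0x15
body[5] sub  r4, r1, #5 → r4=0x10
epilogue: pop r3=0xb8, sp=0xe3
epilogue: pop r1=0x15, sp=0xe4
prologue pushed ['r1', 'r3'] at ['0xe3', '0xe2']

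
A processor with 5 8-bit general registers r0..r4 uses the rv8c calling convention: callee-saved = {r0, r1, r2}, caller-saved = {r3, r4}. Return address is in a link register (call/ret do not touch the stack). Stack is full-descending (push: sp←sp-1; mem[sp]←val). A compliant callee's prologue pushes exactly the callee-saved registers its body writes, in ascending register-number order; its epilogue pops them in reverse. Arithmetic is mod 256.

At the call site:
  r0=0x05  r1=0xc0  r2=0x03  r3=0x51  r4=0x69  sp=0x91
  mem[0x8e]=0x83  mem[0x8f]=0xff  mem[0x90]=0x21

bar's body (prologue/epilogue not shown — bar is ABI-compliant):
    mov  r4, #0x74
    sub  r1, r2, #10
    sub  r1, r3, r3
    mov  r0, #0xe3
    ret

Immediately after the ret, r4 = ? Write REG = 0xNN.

REG = 0x74

prologue: push r0 -> mem[0x90]=0x05, sp=0x90
prologue: push r1 -> mem[0x8f]=0xc0, sp=0x8f
body[0] mov  r4, #0x74 -> r4=0x74
body[1] sub  r1, r2, #10 -> r1=0xf9
body[2] sub  r1, r3, r3 -> r1=0x00
body[3] mov  r0, #0xe3 -> r0=0xe3
epilogue: pop r1=0xc0, sp=0x90
epilogue: pop r0=0x05, sp=0x91
r4 is caller-saved -> body value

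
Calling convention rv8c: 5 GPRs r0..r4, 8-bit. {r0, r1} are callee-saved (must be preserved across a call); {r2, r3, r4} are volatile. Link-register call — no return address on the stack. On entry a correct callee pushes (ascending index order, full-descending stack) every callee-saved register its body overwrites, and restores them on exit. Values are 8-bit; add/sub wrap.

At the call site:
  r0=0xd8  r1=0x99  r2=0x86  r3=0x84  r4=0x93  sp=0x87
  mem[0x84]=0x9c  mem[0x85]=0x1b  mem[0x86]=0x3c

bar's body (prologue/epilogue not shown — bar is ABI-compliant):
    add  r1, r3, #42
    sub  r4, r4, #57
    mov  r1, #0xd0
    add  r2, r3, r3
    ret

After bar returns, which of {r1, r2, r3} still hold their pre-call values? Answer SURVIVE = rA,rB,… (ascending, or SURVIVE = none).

prologue: push r1 → mem[0x86]=0x99, sp=0x86
body[0] add  r1, r3, #42 → r1=0xae
body[1] sub  r4, r4, #57 → r4=0x5a
body[2] mov  r1, #0xd0 → r1=0xd0
body[3] add  r2, r3, r3 → r2=0x08
epilogue: pop r1=0x99, sp=0x87
r1: callee-saved, written=True
r2: caller-saved, written=True
r3: caller-saved, written=False

SURVIVE = r1,r3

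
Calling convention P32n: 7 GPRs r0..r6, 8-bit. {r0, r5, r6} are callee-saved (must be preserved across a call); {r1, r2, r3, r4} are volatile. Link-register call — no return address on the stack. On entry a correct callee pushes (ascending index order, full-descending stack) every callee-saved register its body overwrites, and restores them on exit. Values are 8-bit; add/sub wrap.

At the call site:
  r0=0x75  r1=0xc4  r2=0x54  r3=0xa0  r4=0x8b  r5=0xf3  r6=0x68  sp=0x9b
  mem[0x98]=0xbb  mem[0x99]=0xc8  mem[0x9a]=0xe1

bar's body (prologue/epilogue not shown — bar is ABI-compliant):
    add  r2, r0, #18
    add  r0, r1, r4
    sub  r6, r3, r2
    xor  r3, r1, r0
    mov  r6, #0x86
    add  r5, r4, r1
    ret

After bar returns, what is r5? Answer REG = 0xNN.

prologue: push r0 → mem[0x9a]=0x75, sp=0x9a
prologue: push r5 → mem[0x99]=0xf3, sp=0x99
prologue: push r6 → mem[0x98]=0x68, sp=0x98
body[0] add  r2, r0, #18 → r2=0x87
body[1] add  r0, r1, r4 → r0=0x4f
body[2] sub  r6, r3, r2 → r6=0x19
body[3] xor  r3, r1, r0 → r3=0x8b
body[4] mov  r6, #0x86 → r6=0x86
body[5] add  r5, r4, r1 → r5=0x4f
epilogue: pop r6=0x68, sp=0x99
epilogue: pop r5=0xf3, sp=0x9a
epilogue: pop r0=0x75, sp=0x9b
r5 is callee-saved → restored

REG = 0xf3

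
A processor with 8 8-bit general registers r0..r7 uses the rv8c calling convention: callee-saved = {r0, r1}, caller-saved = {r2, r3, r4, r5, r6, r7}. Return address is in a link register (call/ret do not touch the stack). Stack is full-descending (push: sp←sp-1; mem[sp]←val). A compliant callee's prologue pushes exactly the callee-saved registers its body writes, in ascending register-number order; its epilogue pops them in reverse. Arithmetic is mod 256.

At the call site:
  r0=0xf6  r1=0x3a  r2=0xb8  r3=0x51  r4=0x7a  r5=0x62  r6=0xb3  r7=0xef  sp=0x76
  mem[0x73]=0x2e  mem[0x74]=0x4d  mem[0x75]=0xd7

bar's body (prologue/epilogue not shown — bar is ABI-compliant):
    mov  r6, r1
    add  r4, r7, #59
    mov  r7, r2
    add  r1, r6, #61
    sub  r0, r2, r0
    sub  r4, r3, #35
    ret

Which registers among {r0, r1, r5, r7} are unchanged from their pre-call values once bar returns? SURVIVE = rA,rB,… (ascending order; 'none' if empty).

prologue: push r0 -> mem[0x75]=0xf6, sp=0x75
prologue: push r1 -> mem[0x74]=0x3a, sp=0x74
body[0] mov  r6, r1 -> r6=0x3a
body[1] add  r4, r7, #59 -> r4=0x2a
body[2] mov  r7, r2 -> r7=0xb8
body[3] add  r1, r6, #61 -> r1=0x77
body[4] sub  r0, r2, r0 -> r0=0xc2
body[5] sub  r4, r3, #35 -> r4=0x2e
epilogue: pop r1=0x3a, sp=0x75
epilogue: pop r0=0xf6, sp=0x76
r0: callee-saved, written=True
r1: callee-saved, written=True
r5: caller-saved, written=False
r7: caller-saved, written=True

SURVIVE = r0,r1,r5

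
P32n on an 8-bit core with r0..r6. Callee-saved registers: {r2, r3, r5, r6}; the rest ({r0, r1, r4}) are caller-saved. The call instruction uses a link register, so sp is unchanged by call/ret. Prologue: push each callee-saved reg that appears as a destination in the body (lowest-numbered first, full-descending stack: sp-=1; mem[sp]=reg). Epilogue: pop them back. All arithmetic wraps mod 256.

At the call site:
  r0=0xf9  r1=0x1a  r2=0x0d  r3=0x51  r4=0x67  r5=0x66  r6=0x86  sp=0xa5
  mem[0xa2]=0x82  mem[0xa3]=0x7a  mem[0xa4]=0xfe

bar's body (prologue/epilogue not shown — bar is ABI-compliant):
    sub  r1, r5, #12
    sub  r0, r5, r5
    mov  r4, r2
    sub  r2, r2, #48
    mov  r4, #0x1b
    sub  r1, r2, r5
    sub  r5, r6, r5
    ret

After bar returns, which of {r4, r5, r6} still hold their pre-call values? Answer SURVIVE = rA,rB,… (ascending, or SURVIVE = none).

prologue: push r2 -> mem[0xa4]=0x0d, sp=0xa4
prologue: push r5 -> mem[0xa3]=0x66, sp=0xa3
body[0] sub  r1, r5, #12 -> r1=0x5a
body[1] sub  r0, r5, r5 -> r0=0x00
body[2] mov  r4, r2 -> r4=0x0d
body[3] sub  r2, r2, #48 -> r2=0xdd
body[4] mov  r4, #0x1b -> r4=0x1b
body[5] sub  r1, r2, r5 -> r1=0x77
body[6] sub  r5, r6, r5 -> r5=0x20
epilogue: pop r5=0x66, sp=0xa4
epilogue: pop r2=0x0d, sp=0xa5
r4: caller-saved, written=True
r5: callee-saved, written=True
r6: callee-saved, written=False

SURVIVE = r5,r6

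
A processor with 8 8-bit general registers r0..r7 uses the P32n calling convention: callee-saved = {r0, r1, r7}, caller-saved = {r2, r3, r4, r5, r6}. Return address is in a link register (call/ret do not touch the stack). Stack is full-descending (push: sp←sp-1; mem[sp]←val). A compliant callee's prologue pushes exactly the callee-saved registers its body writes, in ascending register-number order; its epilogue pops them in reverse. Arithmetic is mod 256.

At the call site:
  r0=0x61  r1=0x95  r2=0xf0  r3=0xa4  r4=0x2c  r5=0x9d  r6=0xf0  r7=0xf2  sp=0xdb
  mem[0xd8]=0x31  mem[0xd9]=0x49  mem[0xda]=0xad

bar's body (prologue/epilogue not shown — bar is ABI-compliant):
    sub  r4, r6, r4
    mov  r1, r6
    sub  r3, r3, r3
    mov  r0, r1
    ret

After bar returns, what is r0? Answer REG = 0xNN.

prologue: push r0 → mem[0xda]=0x61, sp=0xda
prologue: push r1 → mem[0xd9]=0x95, sp=0xd9
body[0] sub  r4, r6, r4 → r4=0xc4
body[1] mov  r1, r6 → r1=0xf0
body[2] sub  r3, r3, r3 → r3=0x00
body[3] mov  r0, r1 → r0=0xf0
epilogue: pop r1=0x95, sp=0xda
epilogue: pop r0=0x61, sp=0xdb
r0 is callee-saved → restored

REG = 0x61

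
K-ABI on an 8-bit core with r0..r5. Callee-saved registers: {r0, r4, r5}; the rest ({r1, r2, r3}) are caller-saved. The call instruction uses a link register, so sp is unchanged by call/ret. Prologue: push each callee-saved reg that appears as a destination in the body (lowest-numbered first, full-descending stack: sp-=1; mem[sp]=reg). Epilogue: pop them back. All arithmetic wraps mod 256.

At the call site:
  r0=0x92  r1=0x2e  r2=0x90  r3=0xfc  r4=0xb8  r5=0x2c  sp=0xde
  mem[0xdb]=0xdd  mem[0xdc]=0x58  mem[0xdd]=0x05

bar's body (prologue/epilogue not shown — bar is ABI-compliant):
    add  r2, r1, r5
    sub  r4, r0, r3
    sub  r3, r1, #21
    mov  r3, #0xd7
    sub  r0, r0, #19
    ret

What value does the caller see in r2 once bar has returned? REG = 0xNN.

REG = 0x5a

prologue: push r0 → mem[0xdd]=0x92, sp=0xdd
prologue: push r4 → mem[0xdc]=0xb8, sp=0xdc
body[0] add  r2, r1, r5 → r2=0x5a
body[1] sub  r4, r0, r3 → r4=0x96
body[2] sub  r3, r1, #21 → r3=0x19
body[3] mov  r3, #0xd7 → r3=0xd7
body[4] sub  r0, r0, #19 → r0=0x7f
epilogue: pop r4=0xb8, sp=0xdd
epilogue: pop r0=0x92, sp=0xde
r2 is caller-saved → body value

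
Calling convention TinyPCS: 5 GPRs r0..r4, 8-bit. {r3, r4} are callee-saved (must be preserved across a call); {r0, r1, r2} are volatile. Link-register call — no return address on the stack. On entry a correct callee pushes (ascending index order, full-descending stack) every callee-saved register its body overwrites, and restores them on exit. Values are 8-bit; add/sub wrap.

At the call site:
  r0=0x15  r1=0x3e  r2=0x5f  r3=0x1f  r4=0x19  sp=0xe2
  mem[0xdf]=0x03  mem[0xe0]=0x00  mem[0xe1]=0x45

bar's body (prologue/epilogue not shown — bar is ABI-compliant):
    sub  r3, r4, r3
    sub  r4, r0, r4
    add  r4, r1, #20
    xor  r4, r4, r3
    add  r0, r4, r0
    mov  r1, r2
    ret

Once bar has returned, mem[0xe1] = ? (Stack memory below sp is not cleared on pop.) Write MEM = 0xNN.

MEM = 0x1f

prologue: push r3 → mem[0xe1]=0x1f, sp=0xe1
prologue: push r4 → mem[0xe0]=0x19, sp=0xe0
body[0] sub  r3, r4, r3 → r3=0xfa
body[1] sub  r4, r0, r4 → r4=0xfc
body[2] add  r4, r1, #20 → r4=0x52
body[3] xor  r4, r4, r3 → r4=0xa8
body[4] add  r0, r4, r0 → r0=0xbd
body[5] mov  r1, r2 → r1=0x5f
epilogue: pop r4=0x19, sp=0xe1
epilogue: pop r3=0x1f, sp=0xe2
prologue pushed ['r3', 'r4'] at ['0xe1', '0xe0']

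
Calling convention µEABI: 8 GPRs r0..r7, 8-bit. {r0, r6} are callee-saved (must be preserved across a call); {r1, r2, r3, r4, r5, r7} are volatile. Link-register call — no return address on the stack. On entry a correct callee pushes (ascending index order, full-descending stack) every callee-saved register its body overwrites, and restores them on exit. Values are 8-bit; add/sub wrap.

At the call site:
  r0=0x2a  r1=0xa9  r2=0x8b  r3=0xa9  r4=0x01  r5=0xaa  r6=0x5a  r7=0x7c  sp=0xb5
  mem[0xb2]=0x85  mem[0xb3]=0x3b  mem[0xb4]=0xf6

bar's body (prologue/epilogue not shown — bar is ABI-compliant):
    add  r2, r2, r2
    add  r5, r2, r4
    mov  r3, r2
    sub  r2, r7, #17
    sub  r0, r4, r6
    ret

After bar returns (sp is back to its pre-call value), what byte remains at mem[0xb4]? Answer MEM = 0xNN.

prologue: push r0 → mem[0xb4]=0x2a, sp=0xb4
body[0] add  r2, r2, r2 → r2=0x16
body[1] add  r5, r2, r4 → r5=0x17
body[2] mov  r3, r2 → r3=0x16
body[3] sub  r2, r7, #17 → r2=0x6b
body[4] sub  r0, r4, r6 → r0=0xa7
epilogue: pop r0=0x2a, sp=0xb5
prologue pushed ['r0'] at ['0xb4']

MEM = 0x2a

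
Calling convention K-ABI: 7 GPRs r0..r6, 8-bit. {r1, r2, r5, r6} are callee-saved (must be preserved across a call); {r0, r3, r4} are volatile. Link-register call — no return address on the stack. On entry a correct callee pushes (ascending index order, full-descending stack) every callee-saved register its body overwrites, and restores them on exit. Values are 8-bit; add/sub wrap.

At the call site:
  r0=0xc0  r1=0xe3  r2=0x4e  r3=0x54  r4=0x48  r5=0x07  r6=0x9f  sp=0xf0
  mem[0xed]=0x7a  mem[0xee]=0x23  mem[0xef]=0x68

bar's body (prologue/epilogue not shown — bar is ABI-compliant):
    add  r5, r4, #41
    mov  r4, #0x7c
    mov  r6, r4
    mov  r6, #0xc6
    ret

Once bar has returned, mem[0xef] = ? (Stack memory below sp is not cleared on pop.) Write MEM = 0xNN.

MEM = 0x07

prologue: push r5 -> mem[0xef]=0x07, sp=0xef
prologue: push r6 -> mem[0xee]=0x9f, sp=0xee
body[0] add  r5, r4, #41 -> r5=0x71
body[1] mov  r4, #0x7c -> r4=0x7c
body[2] mov  r6, r4 -> r6=0x7c
body[3] mov  r6, #0xc6 -> r6=0xc6
epilogue: pop r6=0x9f, sp=0xef
epilogue: pop r5=0x07, sp=0xf0
prologue pushed ['r5', 'r6'] at ['0xef', '0xee']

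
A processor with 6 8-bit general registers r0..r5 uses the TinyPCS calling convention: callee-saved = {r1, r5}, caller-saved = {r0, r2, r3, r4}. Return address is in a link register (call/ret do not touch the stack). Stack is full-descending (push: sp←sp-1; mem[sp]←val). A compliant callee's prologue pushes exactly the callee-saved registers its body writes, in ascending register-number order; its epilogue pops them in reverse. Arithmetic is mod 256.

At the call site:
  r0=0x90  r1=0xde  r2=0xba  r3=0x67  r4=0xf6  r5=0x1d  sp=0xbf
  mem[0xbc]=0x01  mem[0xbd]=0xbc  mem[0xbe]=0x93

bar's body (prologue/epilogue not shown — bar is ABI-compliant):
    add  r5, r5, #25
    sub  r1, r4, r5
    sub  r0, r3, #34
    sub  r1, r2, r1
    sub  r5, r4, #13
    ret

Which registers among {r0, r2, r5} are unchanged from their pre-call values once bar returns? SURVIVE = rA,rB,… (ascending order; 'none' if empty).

prologue: push r1 -> mem[0xbe]=0xde, sp=0xbe
prologue: push r5 -> mem[0xbd]=0x1d, sp=0xbd
body[0] add  r5, r5, #25 -> r5=0x36
body[1] sub  r1, r4, r5 -> r1=0xc0
body[2] sub  r0, r3, #34 -> r0=0x45
body[3] sub  r1, r2, r1 -> r1=0xfa
body[4] sub  r5, r4, #13 -> r5=0xe9
epilogue: pop r5=0x1d, sp=0xbe
epilogue: pop r1=0xde, sp=0xbf
r0: caller-saved, written=True
r2: caller-saved, written=False
r5: callee-saved, written=True

SURVIVE = r2,r5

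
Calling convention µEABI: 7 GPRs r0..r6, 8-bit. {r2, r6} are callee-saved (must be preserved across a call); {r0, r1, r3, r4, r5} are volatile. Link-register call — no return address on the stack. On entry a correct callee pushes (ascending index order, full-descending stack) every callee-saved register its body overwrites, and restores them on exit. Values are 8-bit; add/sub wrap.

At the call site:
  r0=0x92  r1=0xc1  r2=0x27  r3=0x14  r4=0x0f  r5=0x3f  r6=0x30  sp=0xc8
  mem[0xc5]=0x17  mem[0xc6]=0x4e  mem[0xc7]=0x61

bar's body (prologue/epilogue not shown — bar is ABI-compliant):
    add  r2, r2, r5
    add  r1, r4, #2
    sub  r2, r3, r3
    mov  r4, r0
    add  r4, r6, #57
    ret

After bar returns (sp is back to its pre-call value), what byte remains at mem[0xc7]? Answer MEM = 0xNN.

MEM = 0x27

prologue: push r2 → mem[0xc7]=0x27, sp=0xc7
body[0] add  r2, r2, r5 → r2=0x66
body[1] add  r1, r4, #2 → r1=0x11
body[2] sub  r2, r3, r3 → r2=0x00
body[3] mov  r4, r0 → r4=0x92
body[4] add  r4, r6, #57 → r4=0x69
epilogue: pop r2=0x27, sp=0xc8
prologue pushed ['r2'] at ['0xc7']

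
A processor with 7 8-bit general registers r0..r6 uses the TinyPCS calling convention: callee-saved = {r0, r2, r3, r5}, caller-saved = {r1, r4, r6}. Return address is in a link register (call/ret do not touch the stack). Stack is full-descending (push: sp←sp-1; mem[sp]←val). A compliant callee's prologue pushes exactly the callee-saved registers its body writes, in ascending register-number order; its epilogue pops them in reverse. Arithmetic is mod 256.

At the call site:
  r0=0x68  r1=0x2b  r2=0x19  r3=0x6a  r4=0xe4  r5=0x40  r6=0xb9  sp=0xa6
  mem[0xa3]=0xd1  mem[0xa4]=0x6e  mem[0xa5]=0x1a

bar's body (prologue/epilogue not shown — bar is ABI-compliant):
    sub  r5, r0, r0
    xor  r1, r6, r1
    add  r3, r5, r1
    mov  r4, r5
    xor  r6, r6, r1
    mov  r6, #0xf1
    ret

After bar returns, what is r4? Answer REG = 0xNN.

REG = 0x00

prologue: push r3 → mem[0xa5]=0x6a, sp=0xa5
prologue: push r5 → mem[0xa4]=0x40, sp=0xa4
body[0] sub  r5, r0, r0 → r5=0x00
body[1] xor  r1, r6, r1 → r1=0x92
body[2] add  r3, r5, r1 → r3=0x92
body[3] mov  r4, r5 → r4=0x00
body[4] xor  r6, r6, r1 → r6=0x2b
body[5] mov  r6, #0xf1 → r6=0xf1
epilogue: pop r5=0x40, sp=0xa5
epilogue: pop r3=0x6a, sp=0xa6
r4 is caller-saved → body value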